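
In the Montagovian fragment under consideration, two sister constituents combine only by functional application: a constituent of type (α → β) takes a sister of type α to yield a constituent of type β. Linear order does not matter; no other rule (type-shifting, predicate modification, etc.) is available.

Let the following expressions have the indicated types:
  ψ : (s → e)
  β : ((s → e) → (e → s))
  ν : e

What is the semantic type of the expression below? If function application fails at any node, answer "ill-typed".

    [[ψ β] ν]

At [ψ β], β : ((s → e) → (e → s)) takes ψ : (s → e), giving (e → s).
At [[ψ β] ν], [ψ β] : (e → s) takes ν : e, giving s.

s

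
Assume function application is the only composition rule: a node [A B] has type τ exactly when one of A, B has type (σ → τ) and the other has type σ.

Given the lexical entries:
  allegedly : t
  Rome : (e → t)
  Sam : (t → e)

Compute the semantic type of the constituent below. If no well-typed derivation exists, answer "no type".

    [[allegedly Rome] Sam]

At [allegedly Rome]: neither t nor (e → t) can take the other as argument; the node is ill-typed.

no type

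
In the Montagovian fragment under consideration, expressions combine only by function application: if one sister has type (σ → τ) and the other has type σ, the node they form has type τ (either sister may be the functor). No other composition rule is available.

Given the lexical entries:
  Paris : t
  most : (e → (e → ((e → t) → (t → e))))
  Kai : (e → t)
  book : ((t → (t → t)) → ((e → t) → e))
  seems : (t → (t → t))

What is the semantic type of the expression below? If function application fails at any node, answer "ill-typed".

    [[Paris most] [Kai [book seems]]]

At [Paris most]: neither t nor (e → (e → ((e → t) → (t → e)))) can take the other as argument; the node is ill-typed.

ill-typed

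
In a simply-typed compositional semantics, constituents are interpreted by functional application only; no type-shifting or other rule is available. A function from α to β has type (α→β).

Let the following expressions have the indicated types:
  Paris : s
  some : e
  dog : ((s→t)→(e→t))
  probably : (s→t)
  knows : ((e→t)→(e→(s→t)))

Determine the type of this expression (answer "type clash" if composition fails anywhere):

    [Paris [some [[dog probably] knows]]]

t

[dog probably]: functor dog : ((s→t)→(e→t)), argument probably : (s→t); result (e→t).
[[dog probably] knows]: functor knows : ((e→t)→(e→(s→t))), argument [dog probably] : (e→t); result (e→(s→t)).
[some [[dog probably] knows]]: functor [[dog probably] knows] : (e→(s→t)), argument some : e; result (s→t).
[Paris [some [[dog probably] knows]]]: functor [some [[dog probably] knows]] : (s→t), argument Paris : s; result t.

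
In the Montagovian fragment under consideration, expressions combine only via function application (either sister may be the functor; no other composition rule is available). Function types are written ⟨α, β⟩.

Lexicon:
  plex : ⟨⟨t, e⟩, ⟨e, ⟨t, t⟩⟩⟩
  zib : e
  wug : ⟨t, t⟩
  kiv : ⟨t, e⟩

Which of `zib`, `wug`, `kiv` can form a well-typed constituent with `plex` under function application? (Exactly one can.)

kiv

zib : e — no; plex wants ⟨t, e⟩, and zib wants nothing (atomic).
wug : ⟨t, t⟩ — no; plex wants ⟨t, e⟩, and wug wants t.
kiv — combines: plex : ⟨⟨t, e⟩, ⟨e, ⟨t, t⟩⟩⟩ takes kiv : ⟨t, e⟩ as argument, giving ⟨e, ⟨t, t⟩⟩.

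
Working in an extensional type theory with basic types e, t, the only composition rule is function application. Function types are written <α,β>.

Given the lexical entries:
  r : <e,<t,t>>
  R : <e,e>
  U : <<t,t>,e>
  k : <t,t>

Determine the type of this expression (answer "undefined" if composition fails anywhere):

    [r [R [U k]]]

[U k]: functor U : <<t,t>,e>, argument k : <t,t>; result e.
[R [U k]]: functor R : <e,e>, argument [U k] : e; result e.
[r [R [U k]]]: functor r : <e,<t,t>>, argument [R [U k]] : e; result <t,t>.

<t,t>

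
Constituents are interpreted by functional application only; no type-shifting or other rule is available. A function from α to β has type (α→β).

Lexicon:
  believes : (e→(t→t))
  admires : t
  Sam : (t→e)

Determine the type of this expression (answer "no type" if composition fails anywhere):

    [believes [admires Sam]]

[admires Sam]: functor Sam : (t→e), argument admires : t; result e.
[believes [admires Sam]]: functor believes : (e→(t→t)), argument [admires Sam] : e; result (t→t).

(t→t)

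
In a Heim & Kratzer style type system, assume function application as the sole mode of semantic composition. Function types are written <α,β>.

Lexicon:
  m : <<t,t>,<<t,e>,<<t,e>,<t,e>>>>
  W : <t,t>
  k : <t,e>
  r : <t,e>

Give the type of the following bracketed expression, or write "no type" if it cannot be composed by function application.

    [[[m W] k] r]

<t,e>

At [m W], m : <<t,t>,<<t,e>,<<t,e>,<t,e>>>> takes W : <t,t>, giving <<t,e>,<<t,e>,<t,e>>>.
At [[m W] k], [m W] : <<t,e>,<<t,e>,<t,e>>> takes k : <t,e>, giving <<t,e>,<t,e>>.
At [[[m W] k] r], [[m W] k] : <<t,e>,<t,e>> takes r : <t,e>, giving <t,e>.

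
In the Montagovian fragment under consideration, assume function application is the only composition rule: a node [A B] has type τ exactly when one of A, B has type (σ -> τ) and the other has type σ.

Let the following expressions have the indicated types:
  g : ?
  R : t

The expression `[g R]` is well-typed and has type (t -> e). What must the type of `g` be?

(t -> (t -> e))

At [g R] (required: (t -> e)): R is t, which is not a function with range (t -> e); hence g is the functor — type (t -> (t -> e)).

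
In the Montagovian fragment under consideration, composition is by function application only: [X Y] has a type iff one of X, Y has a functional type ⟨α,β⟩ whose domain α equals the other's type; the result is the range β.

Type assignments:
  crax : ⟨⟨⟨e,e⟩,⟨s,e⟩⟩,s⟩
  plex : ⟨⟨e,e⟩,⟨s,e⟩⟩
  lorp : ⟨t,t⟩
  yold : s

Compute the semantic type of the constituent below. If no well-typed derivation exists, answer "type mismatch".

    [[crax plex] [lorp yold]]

[crax plex]: functor crax : ⟨⟨⟨e,e⟩,⟨s,e⟩⟩,s⟩, argument plex : ⟨⟨e,e⟩,⟨s,e⟩⟩; result s.
[lorp yold]: ⟨t,t⟩ with s — neither is a function whose domain matches the other; composition fails here.

type mismatch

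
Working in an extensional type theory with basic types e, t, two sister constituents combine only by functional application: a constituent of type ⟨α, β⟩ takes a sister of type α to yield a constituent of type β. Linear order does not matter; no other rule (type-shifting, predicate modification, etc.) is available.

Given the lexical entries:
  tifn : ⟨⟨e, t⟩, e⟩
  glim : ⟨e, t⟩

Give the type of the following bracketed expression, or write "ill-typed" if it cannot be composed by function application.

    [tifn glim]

e

[tifn glim]: tifn is ⟨⟨e, t⟩, e⟩, glim is ⟨e, t⟩; result e.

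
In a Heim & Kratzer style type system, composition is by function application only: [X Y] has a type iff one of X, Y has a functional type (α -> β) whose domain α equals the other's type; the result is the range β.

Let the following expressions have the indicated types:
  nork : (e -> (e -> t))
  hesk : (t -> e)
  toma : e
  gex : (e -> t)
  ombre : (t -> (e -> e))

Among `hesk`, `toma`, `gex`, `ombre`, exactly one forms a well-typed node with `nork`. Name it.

hesk : (t -> e) — no; nork wants e, and hesk wants t.
toma — combines: nork : (e -> (e -> t)) takes toma : e as argument, giving (e -> t).
gex : (e -> t) — no; nork wants e, and gex wants e.
ombre : (t -> (e -> e)) — no; nork wants e, and ombre wants t.

toma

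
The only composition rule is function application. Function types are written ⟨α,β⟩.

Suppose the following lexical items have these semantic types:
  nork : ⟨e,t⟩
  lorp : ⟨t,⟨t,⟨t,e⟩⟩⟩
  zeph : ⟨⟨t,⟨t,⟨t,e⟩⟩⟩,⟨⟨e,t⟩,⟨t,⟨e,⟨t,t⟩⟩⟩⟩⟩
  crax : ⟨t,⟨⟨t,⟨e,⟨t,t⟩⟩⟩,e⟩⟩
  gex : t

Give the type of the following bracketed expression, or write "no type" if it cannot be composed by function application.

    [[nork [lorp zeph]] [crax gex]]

e

At [lorp zeph], zeph : ⟨⟨t,⟨t,⟨t,e⟩⟩⟩,⟨⟨e,t⟩,⟨t,⟨e,⟨t,t⟩⟩⟩⟩⟩ takes lorp : ⟨t,⟨t,⟨t,e⟩⟩⟩, giving ⟨⟨e,t⟩,⟨t,⟨e,⟨t,t⟩⟩⟩⟩.
At [nork [lorp zeph]], [lorp zeph] : ⟨⟨e,t⟩,⟨t,⟨e,⟨t,t⟩⟩⟩⟩ takes nork : ⟨e,t⟩, giving ⟨t,⟨e,⟨t,t⟩⟩⟩.
At [crax gex], crax : ⟨t,⟨⟨t,⟨e,⟨t,t⟩⟩⟩,e⟩⟩ takes gex : t, giving ⟨⟨t,⟨e,⟨t,t⟩⟩⟩,e⟩.
At [[nork [lorp zeph]] [crax gex]], [crax gex] : ⟨⟨t,⟨e,⟨t,t⟩⟩⟩,e⟩ takes [nork [lorp zeph]] : ⟨t,⟨e,⟨t,t⟩⟩⟩, giving e.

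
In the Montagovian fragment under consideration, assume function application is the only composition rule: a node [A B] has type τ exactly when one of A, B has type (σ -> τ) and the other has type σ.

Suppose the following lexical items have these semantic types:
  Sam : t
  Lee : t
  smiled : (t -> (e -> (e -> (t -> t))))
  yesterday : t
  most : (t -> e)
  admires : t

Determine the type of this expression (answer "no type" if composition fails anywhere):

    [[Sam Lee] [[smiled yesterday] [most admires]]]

no type

[Sam Lee]: t with t — neither is a function whose domain matches the other; composition fails here.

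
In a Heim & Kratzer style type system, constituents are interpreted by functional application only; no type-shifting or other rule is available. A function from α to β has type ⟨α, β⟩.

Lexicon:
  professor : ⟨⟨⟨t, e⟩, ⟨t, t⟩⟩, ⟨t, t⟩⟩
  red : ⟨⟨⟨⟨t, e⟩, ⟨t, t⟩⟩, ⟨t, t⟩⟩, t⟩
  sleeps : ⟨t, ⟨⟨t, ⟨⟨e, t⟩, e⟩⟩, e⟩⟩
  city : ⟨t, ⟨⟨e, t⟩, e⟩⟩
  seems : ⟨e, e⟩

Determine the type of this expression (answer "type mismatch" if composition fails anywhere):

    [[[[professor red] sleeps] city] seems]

e

At [professor red], red : ⟨⟨⟨⟨t, e⟩, ⟨t, t⟩⟩, ⟨t, t⟩⟩, t⟩ takes professor : ⟨⟨⟨t, e⟩, ⟨t, t⟩⟩, ⟨t, t⟩⟩, giving t.
At [[professor red] sleeps], sleeps : ⟨t, ⟨⟨t, ⟨⟨e, t⟩, e⟩⟩, e⟩⟩ takes [professor red] : t, giving ⟨⟨t, ⟨⟨e, t⟩, e⟩⟩, e⟩.
At [[[professor red] sleeps] city], [[professor red] sleeps] : ⟨⟨t, ⟨⟨e, t⟩, e⟩⟩, e⟩ takes city : ⟨t, ⟨⟨e, t⟩, e⟩⟩, giving e.
At [[[[professor red] sleeps] city] seems], seems : ⟨e, e⟩ takes [[[professor red] sleeps] city] : e, giving e.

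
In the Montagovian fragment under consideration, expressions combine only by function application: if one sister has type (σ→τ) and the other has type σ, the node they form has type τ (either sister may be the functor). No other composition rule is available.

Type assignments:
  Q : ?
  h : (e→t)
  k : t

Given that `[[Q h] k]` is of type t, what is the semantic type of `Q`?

((e→t)→(t→t))

[[Q h] k] is required to be t. k : t cannot yield t as functor, so [Q h] : (t→t).
[Q h] is required to be (t→t). h : (e→t) cannot yield (t→t) as functor, so Q : ((e→t)→(t→t)).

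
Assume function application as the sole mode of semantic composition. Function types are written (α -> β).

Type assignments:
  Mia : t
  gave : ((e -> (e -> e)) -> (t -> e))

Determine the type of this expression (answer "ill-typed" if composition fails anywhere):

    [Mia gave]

ill-typed

[Mia gave]: t and ((e -> (e -> e)) -> (t -> e)) cannot combine by function application — type clash.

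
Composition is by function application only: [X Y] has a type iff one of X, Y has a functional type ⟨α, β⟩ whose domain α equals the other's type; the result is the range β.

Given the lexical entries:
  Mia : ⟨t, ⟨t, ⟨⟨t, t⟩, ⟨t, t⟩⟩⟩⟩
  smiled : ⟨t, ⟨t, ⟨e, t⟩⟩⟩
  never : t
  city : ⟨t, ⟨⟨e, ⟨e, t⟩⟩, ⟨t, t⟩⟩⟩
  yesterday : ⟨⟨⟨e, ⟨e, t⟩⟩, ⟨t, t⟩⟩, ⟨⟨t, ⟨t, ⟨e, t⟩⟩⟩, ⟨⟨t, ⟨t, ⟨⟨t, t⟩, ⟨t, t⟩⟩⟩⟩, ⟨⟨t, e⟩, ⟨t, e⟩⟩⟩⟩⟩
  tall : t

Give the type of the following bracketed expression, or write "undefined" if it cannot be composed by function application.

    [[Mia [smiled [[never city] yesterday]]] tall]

At [never city], city : ⟨t, ⟨⟨e, ⟨e, t⟩⟩, ⟨t, t⟩⟩⟩ takes never : t, giving ⟨⟨e, ⟨e, t⟩⟩, ⟨t, t⟩⟩.
At [[never city] yesterday], yesterday : ⟨⟨⟨e, ⟨e, t⟩⟩, ⟨t, t⟩⟩, ⟨⟨t, ⟨t, ⟨e, t⟩⟩⟩, ⟨⟨t, ⟨t, ⟨⟨t, t⟩, ⟨t, t⟩⟩⟩⟩, ⟨⟨t, e⟩, ⟨t, e⟩⟩⟩⟩⟩ takes [never city] : ⟨⟨e, ⟨e, t⟩⟩, ⟨t, t⟩⟩, giving ⟨⟨t, ⟨t, ⟨e, t⟩⟩⟩, ⟨⟨t, ⟨t, ⟨⟨t, t⟩, ⟨t, t⟩⟩⟩⟩, ⟨⟨t, e⟩, ⟨t, e⟩⟩⟩⟩.
At [smiled [[never city] yesterday]], [[never city] yesterday] : ⟨⟨t, ⟨t, ⟨e, t⟩⟩⟩, ⟨⟨t, ⟨t, ⟨⟨t, t⟩, ⟨t, t⟩⟩⟩⟩, ⟨⟨t, e⟩, ⟨t, e⟩⟩⟩⟩ takes smiled : ⟨t, ⟨t, ⟨e, t⟩⟩⟩, giving ⟨⟨t, ⟨t, ⟨⟨t, t⟩, ⟨t, t⟩⟩⟩⟩, ⟨⟨t, e⟩, ⟨t, e⟩⟩⟩.
At [Mia [smiled [[never city] yesterday]]], [smiled [[never city] yesterday]] : ⟨⟨t, ⟨t, ⟨⟨t, t⟩, ⟨t, t⟩⟩⟩⟩, ⟨⟨t, e⟩, ⟨t, e⟩⟩⟩ takes Mia : ⟨t, ⟨t, ⟨⟨t, t⟩, ⟨t, t⟩⟩⟩⟩, giving ⟨⟨t, e⟩, ⟨t, e⟩⟩.
[[Mia [smiled [[never city] yesterday]]] tall]: ⟨⟨t, e⟩, ⟨t, e⟩⟩ with t — neither is a function whose domain matches the other; composition fails here.

undefined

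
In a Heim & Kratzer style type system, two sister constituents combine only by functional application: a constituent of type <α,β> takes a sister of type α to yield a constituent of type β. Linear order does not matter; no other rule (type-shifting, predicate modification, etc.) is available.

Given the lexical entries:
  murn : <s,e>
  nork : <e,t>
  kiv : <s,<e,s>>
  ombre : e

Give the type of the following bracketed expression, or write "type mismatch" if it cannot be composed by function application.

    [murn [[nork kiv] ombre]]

At [nork kiv]: neither <e,t> nor <s,<e,s>> can take the other as argument; the node is ill-typed.

type mismatch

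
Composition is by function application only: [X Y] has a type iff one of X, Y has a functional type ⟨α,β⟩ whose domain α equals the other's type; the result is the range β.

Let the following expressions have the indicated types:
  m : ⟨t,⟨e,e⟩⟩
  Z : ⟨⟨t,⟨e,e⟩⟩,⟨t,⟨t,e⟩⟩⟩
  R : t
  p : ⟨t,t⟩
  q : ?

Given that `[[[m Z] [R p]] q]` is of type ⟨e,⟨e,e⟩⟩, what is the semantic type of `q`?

⟨⟨t,e⟩,⟨e,⟨e,e⟩⟩⟩

At [[[m Z] [R p]] q] (required: ⟨e,⟨e,e⟩⟩): [[m Z] [R p]] is ⟨t,e⟩, which is not a function with range ⟨e,⟨e,e⟩⟩; hence q is the functor — type ⟨⟨t,e⟩,⟨e,⟨e,e⟩⟩⟩.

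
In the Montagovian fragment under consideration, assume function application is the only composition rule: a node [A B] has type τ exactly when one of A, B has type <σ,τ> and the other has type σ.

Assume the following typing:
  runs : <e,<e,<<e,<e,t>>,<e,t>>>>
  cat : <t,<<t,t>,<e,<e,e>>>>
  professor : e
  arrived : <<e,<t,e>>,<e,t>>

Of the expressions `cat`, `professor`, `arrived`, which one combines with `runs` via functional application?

professor

cat : <t,<<t,t>,<e,<e,e>>>> — no; runs wants e, and cat wants t.
professor — combines: runs : <e,<e,<<e,<e,t>>,<e,t>>>> takes professor : e as argument, giving <e,<<e,<e,t>>,<e,t>>>.
arrived : <<e,<t,e>>,<e,t>> — no; runs wants e, and arrived wants <e,<t,e>>.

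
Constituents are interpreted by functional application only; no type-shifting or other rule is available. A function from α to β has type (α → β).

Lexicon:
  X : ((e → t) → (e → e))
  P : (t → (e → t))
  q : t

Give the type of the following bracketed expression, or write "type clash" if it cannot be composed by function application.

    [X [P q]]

(e → e)

[P q]: P is (t → (e → t)), q is t; result (e → t).
[X [P q]]: X is ((e → t) → (e → e)), [P q] is (e → t); result (e → e).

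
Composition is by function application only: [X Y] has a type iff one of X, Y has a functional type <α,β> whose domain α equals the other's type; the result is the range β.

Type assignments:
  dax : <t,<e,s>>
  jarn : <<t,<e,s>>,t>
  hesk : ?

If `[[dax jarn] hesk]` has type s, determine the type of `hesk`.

At [[dax jarn] hesk] (required: s): [dax jarn] is t, which is not a function with range s; hence hesk is the functor — type <t,s>.

<t,s>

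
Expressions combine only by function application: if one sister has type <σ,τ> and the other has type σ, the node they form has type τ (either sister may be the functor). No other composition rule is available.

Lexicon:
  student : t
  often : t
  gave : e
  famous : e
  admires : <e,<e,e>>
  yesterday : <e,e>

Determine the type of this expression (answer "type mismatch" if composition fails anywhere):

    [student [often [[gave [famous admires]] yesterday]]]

[famous admires] — admires of type <e,<e,e>> combines with famous of type e: type <e,e>.
[gave [famous admires]] — [famous admires] of type <e,e> combines with gave of type e: type e.
[[gave [famous admires]] yesterday] — yesterday of type <e,e> combines with [gave [famous admires]] of type e: type e.
[often [[gave [famous admires]] yesterday]]: t and e cannot combine by function application — type clash.

type mismatch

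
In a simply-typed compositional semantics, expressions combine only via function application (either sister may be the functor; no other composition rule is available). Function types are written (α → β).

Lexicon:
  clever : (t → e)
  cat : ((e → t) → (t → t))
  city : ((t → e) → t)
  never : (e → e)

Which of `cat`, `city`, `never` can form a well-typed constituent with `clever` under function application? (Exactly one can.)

city

cat : ((e → t) → (t → t)) — no; clever wants t, and cat wants (e → t).
city — combines: city : ((t → e) → t) takes clever : (t → e) as argument, giving t.
never : (e → e) — no; clever wants t, and never wants e.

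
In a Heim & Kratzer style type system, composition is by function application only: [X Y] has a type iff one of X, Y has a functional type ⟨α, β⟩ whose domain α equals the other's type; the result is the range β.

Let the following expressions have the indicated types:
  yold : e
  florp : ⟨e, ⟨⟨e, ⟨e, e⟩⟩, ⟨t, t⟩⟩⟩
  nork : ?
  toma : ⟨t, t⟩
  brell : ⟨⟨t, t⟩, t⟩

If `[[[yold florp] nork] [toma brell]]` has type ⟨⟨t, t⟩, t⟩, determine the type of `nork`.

⟨⟨⟨e, ⟨e, e⟩⟩, ⟨t, t⟩⟩, ⟨t, ⟨⟨t, t⟩, t⟩⟩⟩

[[[yold florp] nork] [toma brell]] is required to be ⟨⟨t, t⟩, t⟩. [toma brell] : t cannot yield ⟨⟨t, t⟩, t⟩ as functor, so [[yold florp] nork] : ⟨t, ⟨⟨t, t⟩, t⟩⟩.
[[yold florp] nork] is required to be ⟨t, ⟨⟨t, t⟩, t⟩⟩. [yold florp] : ⟨⟨e, ⟨e, e⟩⟩, ⟨t, t⟩⟩ cannot yield ⟨t, ⟨⟨t, t⟩, t⟩⟩ as functor, so nork : ⟨⟨⟨e, ⟨e, e⟩⟩, ⟨t, t⟩⟩, ⟨t, ⟨⟨t, t⟩, t⟩⟩⟩.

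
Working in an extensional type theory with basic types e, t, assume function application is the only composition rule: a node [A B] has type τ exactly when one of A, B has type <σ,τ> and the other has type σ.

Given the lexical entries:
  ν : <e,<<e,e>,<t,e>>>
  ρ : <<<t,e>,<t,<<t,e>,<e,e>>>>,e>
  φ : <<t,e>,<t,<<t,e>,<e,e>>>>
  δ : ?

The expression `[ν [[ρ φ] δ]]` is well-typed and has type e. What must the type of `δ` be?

[ν [[ρ φ] δ]] is required to be e. ν : <e,<<e,e>,<t,e>>> cannot yield e as functor, so [[ρ φ] δ] : <<e,<<e,e>,<t,e>>>,e>.
[[ρ φ] δ] is required to be <<e,<<e,e>,<t,e>>>,e>. [ρ φ] : e cannot yield <<e,<<e,e>,<t,e>>>,e> as functor, so δ : <e,<<e,<<e,e>,<t,e>>>,e>>.

<e,<<e,<<e,e>,<t,e>>>,e>>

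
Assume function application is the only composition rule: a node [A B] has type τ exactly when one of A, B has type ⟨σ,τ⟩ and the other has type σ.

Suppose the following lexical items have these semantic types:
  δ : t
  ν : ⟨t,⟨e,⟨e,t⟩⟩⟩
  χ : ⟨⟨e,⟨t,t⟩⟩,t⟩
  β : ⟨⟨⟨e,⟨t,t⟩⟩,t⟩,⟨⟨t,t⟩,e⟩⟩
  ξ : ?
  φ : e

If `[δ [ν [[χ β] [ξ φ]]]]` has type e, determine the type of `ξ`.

At [δ [ν [[χ β] [ξ φ]]]] (required: e): δ is t, which is not a function with range e; hence [ν [[χ β] [ξ φ]]] is the functor — type ⟨t,e⟩.
At [ν [[χ β] [ξ φ]]] (required: ⟨t,e⟩): ν is ⟨t,⟨e,⟨e,t⟩⟩⟩, which is not a function with range ⟨t,e⟩; hence [[χ β] [ξ φ]] is the functor — type ⟨⟨t,⟨e,⟨e,t⟩⟩⟩,⟨t,e⟩⟩.
At [[χ β] [ξ φ]] (required: ⟨⟨t,⟨e,⟨e,t⟩⟩⟩,⟨t,e⟩⟩): [χ β] is ⟨⟨t,t⟩,e⟩, which is not a function with range ⟨⟨t,⟨e,⟨e,t⟩⟩⟩,⟨t,e⟩⟩; hence [ξ φ] is the functor — type ⟨⟨⟨t,t⟩,e⟩,⟨⟨t,⟨e,⟨e,t⟩⟩⟩,⟨t,e⟩⟩⟩.
At [ξ φ] (required: ⟨⟨⟨t,t⟩,e⟩,⟨⟨t,⟨e,⟨e,t⟩⟩⟩,⟨t,e⟩⟩⟩): φ is e, which is not a function with range ⟨⟨⟨t,t⟩,e⟩,⟨⟨t,⟨e,⟨e,t⟩⟩⟩,⟨t,e⟩⟩⟩; hence ξ is the functor — type ⟨e,⟨⟨⟨t,t⟩,e⟩,⟨⟨t,⟨e,⟨e,t⟩⟩⟩,⟨t,e⟩⟩⟩⟩.

⟨e,⟨⟨⟨t,t⟩,e⟩,⟨⟨t,⟨e,⟨e,t⟩⟩⟩,⟨t,e⟩⟩⟩⟩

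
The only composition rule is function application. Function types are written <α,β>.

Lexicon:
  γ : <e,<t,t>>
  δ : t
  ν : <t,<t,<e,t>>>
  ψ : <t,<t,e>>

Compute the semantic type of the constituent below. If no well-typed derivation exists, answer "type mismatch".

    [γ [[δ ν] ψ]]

[δ ν]: ν is <t,<t,<e,t>>>, δ is t; result <t,<e,t>>.
[[δ ν] ψ]: <t,<e,t>> with <t,<t,e>> — neither is a function whose domain matches the other; composition fails here.

type mismatch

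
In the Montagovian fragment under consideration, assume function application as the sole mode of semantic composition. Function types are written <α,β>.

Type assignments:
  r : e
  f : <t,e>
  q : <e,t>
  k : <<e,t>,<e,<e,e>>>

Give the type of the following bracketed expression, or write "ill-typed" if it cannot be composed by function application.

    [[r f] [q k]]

[r f]: e with <t,e> — neither is a function whose domain matches the other; composition fails here.

ill-typed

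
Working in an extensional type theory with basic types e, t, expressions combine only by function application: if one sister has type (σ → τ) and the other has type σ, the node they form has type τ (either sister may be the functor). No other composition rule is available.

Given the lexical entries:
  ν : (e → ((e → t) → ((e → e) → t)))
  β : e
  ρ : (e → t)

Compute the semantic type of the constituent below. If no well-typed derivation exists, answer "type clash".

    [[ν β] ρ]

((e → e) → t)

[ν β]: functor ν : (e → ((e → t) → ((e → e) → t))), argument β : e; result ((e → t) → ((e → e) → t)).
[[ν β] ρ]: functor [ν β] : ((e → t) → ((e → e) → t)), argument ρ : (e → t); result ((e → e) → t).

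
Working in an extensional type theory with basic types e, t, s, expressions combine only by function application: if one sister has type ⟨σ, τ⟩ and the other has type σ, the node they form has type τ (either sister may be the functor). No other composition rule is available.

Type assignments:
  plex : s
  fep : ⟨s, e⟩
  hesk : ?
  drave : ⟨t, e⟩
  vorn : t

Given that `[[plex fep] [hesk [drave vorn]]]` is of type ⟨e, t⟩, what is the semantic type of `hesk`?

⟨e, ⟨e, ⟨e, t⟩⟩⟩

At [[plex fep] [hesk [drave vorn]]] (required: ⟨e, t⟩): [plex fep] is e, which is not a function with range ⟨e, t⟩; hence [hesk [drave vorn]] is the functor — type ⟨e, ⟨e, t⟩⟩.
At [hesk [drave vorn]] (required: ⟨e, ⟨e, t⟩⟩): [drave vorn] is e, which is not a function with range ⟨e, ⟨e, t⟩⟩; hence hesk is the functor — type ⟨e, ⟨e, ⟨e, t⟩⟩⟩.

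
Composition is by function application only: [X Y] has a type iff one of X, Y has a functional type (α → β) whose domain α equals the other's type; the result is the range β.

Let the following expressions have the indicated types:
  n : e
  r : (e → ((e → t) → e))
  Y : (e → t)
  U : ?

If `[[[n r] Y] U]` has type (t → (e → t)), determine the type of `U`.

(e → (t → (e → t)))

[[[n r] Y] U] must have type (t → (e → t)). The sister [[n r] Y] has type e; that is not a function onto (t → (e → t)), so U must be the functor, of type (e → (t → (e → t))).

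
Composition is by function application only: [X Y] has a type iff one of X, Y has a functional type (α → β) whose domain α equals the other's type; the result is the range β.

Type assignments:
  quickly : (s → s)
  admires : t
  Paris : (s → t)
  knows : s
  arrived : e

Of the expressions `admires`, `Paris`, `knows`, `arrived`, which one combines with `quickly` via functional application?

admires : t — quickly needs s; admires needs nothing (atomic); neither fits.
Paris : (s → t) — quickly needs s; Paris needs s; neither fits.
knows — combines: quickly : (s → s) takes knows : s as argument, giving s.
arrived : e — quickly needs s; arrived needs nothing (atomic); neither fits.

knows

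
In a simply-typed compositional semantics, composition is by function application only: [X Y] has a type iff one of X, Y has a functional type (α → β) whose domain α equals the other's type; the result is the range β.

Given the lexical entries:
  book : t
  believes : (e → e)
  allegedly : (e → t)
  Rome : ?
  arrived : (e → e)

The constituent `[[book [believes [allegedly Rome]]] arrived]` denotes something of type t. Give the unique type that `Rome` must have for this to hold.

((e → t) → ((e → e) → (t → ((e → e) → t))))

[[book [believes [allegedly Rome]]] arrived] must have type t. The sister arrived has type (e → e); that is not a function onto t, so [book [believes [allegedly Rome]]] must be the functor, of type ((e → e) → t).
[book [believes [allegedly Rome]]] must have type ((e → e) → t). The sister book has type t; that is not a function onto ((e → e) → t), so [believes [allegedly Rome]] must be the functor, of type (t → ((e → e) → t)).
[believes [allegedly Rome]] must have type (t → ((e → e) → t)). The sister believes has type (e → e); that is not a function onto (t → ((e → e) → t)), so [allegedly Rome] must be the functor, of type ((e → e) → (t → ((e → e) → t))).
[allegedly Rome] must have type ((e → e) → (t → ((e → e) → t))). The sister allegedly has type (e → t); that is not a function onto ((e → e) → (t → ((e → e) → t))), so Rome must be the functor, of type ((e → t) → ((e → e) → (t → ((e → e) → t)))).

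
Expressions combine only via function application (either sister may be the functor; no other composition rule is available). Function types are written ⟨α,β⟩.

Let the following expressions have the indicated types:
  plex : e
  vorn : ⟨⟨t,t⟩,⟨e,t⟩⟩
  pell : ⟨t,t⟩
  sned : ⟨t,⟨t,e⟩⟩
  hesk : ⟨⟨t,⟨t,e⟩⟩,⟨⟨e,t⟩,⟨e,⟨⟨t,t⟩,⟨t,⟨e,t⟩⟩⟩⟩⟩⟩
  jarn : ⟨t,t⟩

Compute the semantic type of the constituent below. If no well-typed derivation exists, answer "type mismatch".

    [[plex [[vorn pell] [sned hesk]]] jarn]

⟨t,⟨e,t⟩⟩

[vorn pell]: ⟨⟨t,t⟩,⟨e,t⟩⟩ applied to ⟨t,t⟩ yields ⟨e,t⟩.
[sned hesk]: ⟨⟨t,⟨t,e⟩⟩,⟨⟨e,t⟩,⟨e,⟨⟨t,t⟩,⟨t,⟨e,t⟩⟩⟩⟩⟩⟩ applied to ⟨t,⟨t,e⟩⟩ yields ⟨⟨e,t⟩,⟨e,⟨⟨t,t⟩,⟨t,⟨e,t⟩⟩⟩⟩⟩.
[[vorn pell] [sned hesk]]: ⟨⟨e,t⟩,⟨e,⟨⟨t,t⟩,⟨t,⟨e,t⟩⟩⟩⟩⟩ applied to ⟨e,t⟩ yields ⟨e,⟨⟨t,t⟩,⟨t,⟨e,t⟩⟩⟩⟩.
[plex [[vorn pell] [sned hesk]]]: ⟨e,⟨⟨t,t⟩,⟨t,⟨e,t⟩⟩⟩⟩ applied to e yields ⟨⟨t,t⟩,⟨t,⟨e,t⟩⟩⟩.
[[plex [[vorn pell] [sned hesk]]] jarn]: ⟨⟨t,t⟩,⟨t,⟨e,t⟩⟩⟩ applied to ⟨t,t⟩ yields ⟨t,⟨e,t⟩⟩.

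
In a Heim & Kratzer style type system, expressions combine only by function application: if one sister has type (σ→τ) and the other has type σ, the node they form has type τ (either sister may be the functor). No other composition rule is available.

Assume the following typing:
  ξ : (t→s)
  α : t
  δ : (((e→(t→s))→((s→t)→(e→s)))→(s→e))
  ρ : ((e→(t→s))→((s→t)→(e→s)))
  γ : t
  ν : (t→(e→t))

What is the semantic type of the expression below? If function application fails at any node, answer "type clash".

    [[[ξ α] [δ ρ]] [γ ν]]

t

[ξ α] — ξ of type (t→s) combines with α of type t: type s.
[δ ρ] — δ of type (((e→(t→s))→((s→t)→(e→s)))→(s→e)) combines with ρ of type ((e→(t→s))→((s→t)→(e→s))): type (s→e).
[[ξ α] [δ ρ]] — [δ ρ] of type (s→e) combines with [ξ α] of type s: type e.
[γ ν] — ν of type (t→(e→t)) combines with γ of type t: type (e→t).
[[[ξ α] [δ ρ]] [γ ν]] — [γ ν] of type (e→t) combines with [[ξ α] [δ ρ]] of type e: type t.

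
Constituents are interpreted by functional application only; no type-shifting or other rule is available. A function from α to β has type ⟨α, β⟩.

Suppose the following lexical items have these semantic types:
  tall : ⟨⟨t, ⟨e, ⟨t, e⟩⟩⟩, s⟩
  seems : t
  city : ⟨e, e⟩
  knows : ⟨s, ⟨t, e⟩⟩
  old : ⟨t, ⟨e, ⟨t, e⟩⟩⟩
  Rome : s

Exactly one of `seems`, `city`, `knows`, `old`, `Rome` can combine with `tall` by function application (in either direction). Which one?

old

seems : t — neither side's domain matches the other.
city : ⟨e, e⟩ — neither side's domain matches the other.
knows : ⟨s, ⟨t, e⟩⟩ — neither side's domain matches the other.
old — combines: tall : ⟨⟨t, ⟨e, ⟨t, e⟩⟩⟩, s⟩ takes old : ⟨t, ⟨e, ⟨t, e⟩⟩⟩ as argument, giving s.
Rome : s — neither side's domain matches the other.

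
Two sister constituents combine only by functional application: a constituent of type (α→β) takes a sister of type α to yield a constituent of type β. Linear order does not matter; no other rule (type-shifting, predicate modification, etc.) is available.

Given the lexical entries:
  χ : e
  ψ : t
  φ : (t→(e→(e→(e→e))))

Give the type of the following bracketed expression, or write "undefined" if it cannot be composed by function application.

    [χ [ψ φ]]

(e→(e→e))

[ψ φ]: functor φ : (t→(e→(e→(e→e)))), argument ψ : t; result (e→(e→(e→e))).
[χ [ψ φ]]: functor [ψ φ] : (e→(e→(e→e))), argument χ : e; result (e→(e→e)).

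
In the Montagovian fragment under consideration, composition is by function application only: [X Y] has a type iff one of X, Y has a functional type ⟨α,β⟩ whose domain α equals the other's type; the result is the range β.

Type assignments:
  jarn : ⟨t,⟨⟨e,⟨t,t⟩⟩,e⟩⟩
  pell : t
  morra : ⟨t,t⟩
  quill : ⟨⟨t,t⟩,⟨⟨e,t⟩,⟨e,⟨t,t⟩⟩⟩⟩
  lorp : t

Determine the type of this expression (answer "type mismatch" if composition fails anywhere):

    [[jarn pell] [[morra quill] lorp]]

type mismatch

At [jarn pell], jarn : ⟨t,⟨⟨e,⟨t,t⟩⟩,e⟩⟩ takes pell : t, giving ⟨⟨e,⟨t,t⟩⟩,e⟩.
At [morra quill], quill : ⟨⟨t,t⟩,⟨⟨e,t⟩,⟨e,⟨t,t⟩⟩⟩⟩ takes morra : ⟨t,t⟩, giving ⟨⟨e,t⟩,⟨e,⟨t,t⟩⟩⟩.
At [[morra quill] lorp]: neither ⟨⟨e,t⟩,⟨e,⟨t,t⟩⟩⟩ nor t can take the other as argument; the node is ill-typed.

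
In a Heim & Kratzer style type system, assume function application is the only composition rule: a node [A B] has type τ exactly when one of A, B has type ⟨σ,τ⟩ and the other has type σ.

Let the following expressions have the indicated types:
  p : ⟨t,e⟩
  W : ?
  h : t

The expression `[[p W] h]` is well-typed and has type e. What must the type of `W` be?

For [[p W] h] to have type e with h of type t, [p W] must be the function: [p W] : ⟨t,e⟩.
For [p W] to have type ⟨t,e⟩ with p of type ⟨t,e⟩, W must be the function: W : ⟨⟨t,e⟩,⟨t,e⟩⟩.

⟨⟨t,e⟩,⟨t,e⟩⟩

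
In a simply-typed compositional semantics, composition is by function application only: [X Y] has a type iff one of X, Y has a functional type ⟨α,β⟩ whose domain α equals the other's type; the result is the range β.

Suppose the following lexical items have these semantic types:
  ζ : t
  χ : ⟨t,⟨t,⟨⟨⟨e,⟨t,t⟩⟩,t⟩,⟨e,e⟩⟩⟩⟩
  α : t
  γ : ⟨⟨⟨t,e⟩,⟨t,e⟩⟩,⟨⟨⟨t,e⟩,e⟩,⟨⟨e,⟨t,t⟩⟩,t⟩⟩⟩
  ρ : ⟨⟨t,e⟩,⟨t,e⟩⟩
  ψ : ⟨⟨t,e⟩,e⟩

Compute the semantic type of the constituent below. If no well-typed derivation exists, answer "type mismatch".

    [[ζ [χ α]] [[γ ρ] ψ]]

[χ α] — χ of type ⟨t,⟨t,⟨⟨⟨e,⟨t,t⟩⟩,t⟩,⟨e,e⟩⟩⟩⟩ combines with α of type t: type ⟨t,⟨⟨⟨e,⟨t,t⟩⟩,t⟩,⟨e,e⟩⟩⟩.
[ζ [χ α]] — [χ α] of type ⟨t,⟨⟨⟨e,⟨t,t⟩⟩,t⟩,⟨e,e⟩⟩⟩ combines with ζ of type t: type ⟨⟨⟨e,⟨t,t⟩⟩,t⟩,⟨e,e⟩⟩.
[γ ρ] — γ of type ⟨⟨⟨t,e⟩,⟨t,e⟩⟩,⟨⟨⟨t,e⟩,e⟩,⟨⟨e,⟨t,t⟩⟩,t⟩⟩⟩ combines with ρ of type ⟨⟨t,e⟩,⟨t,e⟩⟩: type ⟨⟨⟨t,e⟩,e⟩,⟨⟨e,⟨t,t⟩⟩,t⟩⟩.
[[γ ρ] ψ] — [γ ρ] of type ⟨⟨⟨t,e⟩,e⟩,⟨⟨e,⟨t,t⟩⟩,t⟩⟩ combines with ψ of type ⟨⟨t,e⟩,e⟩: type ⟨⟨e,⟨t,t⟩⟩,t⟩.
[[ζ [χ α]] [[γ ρ] ψ]] — [ζ [χ α]] of type ⟨⟨⟨e,⟨t,t⟩⟩,t⟩,⟨e,e⟩⟩ combines with [[γ ρ] ψ] of type ⟨⟨e,⟨t,t⟩⟩,t⟩: type ⟨e,e⟩.

⟨e,e⟩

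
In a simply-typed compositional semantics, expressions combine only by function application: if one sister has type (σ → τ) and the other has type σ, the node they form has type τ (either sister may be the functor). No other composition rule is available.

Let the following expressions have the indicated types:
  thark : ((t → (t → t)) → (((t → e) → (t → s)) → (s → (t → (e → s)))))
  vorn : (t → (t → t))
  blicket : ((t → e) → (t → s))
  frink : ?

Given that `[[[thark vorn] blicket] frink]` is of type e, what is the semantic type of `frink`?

[[[thark vorn] blicket] frink] is required to be e. [[thark vorn] blicket] : (s → (t → (e → s))) cannot yield e as functor, so frink : ((s → (t → (e → s))) → e).

((s → (t → (e → s))) → e)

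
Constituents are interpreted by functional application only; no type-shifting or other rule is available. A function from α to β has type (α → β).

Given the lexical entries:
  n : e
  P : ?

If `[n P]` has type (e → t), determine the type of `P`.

At [n P] (required: (e → t)): n is e, which is not a function with range (e → t); hence P is the functor — type (e → (e → t)).

(e → (e → t))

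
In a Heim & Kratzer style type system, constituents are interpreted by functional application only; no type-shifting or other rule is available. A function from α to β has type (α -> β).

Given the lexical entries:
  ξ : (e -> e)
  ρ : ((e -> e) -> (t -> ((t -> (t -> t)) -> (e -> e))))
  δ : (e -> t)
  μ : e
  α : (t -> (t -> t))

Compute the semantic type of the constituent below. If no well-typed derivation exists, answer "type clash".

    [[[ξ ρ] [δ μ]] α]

At [ξ ρ], ρ : ((e -> e) -> (t -> ((t -> (t -> t)) -> (e -> e)))) takes ξ : (e -> e), giving (t -> ((t -> (t -> t)) -> (e -> e))).
At [δ μ], δ : (e -> t) takes μ : e, giving t.
At [[ξ ρ] [δ μ]], [ξ ρ] : (t -> ((t -> (t -> t)) -> (e -> e))) takes [δ μ] : t, giving ((t -> (t -> t)) -> (e -> e)).
At [[[ξ ρ] [δ μ]] α], [[ξ ρ] [δ μ]] : ((t -> (t -> t)) -> (e -> e)) takes α : (t -> (t -> t)), giving (e -> e).

(e -> e)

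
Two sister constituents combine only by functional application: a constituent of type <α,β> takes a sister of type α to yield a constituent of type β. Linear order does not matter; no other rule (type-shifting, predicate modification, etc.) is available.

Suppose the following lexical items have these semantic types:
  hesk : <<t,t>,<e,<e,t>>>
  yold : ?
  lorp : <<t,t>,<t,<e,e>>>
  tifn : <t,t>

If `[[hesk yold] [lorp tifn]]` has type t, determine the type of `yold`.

<<<t,t>,<e,<e,t>>>,<<t,<e,e>>,t>>

[[hesk yold] [lorp tifn]] must have type t. The sister [lorp tifn] has type <t,<e,e>>; that is not a function onto t, so [hesk yold] must be the functor, of type <<t,<e,e>>,t>.
[hesk yold] must have type <<t,<e,e>>,t>. The sister hesk has type <<t,t>,<e,<e,t>>>; that is not a function onto <<t,<e,e>>,t>, so yold must be the functor, of type <<<t,t>,<e,<e,t>>>,<<t,<e,e>>,t>>.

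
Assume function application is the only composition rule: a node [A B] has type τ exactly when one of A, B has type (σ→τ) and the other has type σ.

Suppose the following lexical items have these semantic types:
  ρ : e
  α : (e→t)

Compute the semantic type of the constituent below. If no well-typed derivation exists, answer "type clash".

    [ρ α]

[ρ α]: functor α : (e→t), argument ρ : e; result t.

t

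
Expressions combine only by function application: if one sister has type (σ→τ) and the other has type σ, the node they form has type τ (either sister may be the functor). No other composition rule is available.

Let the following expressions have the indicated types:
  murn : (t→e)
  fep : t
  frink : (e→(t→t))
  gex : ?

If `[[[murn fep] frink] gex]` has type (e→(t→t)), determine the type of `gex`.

((t→t)→(e→(t→t)))

For [[[murn fep] frink] gex] to have type (e→(t→t)) with [[murn fep] frink] of type (t→t), gex must be the function: gex : ((t→t)→(e→(t→t))).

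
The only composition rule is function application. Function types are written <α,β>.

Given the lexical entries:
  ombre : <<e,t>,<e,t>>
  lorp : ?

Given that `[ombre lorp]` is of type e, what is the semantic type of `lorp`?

<<<e,t>,<e,t>>,e>

For [ombre lorp] to have type e with ombre of type <<e,t>,<e,t>>, lorp must be the function: lorp : <<<e,t>,<e,t>>,e>.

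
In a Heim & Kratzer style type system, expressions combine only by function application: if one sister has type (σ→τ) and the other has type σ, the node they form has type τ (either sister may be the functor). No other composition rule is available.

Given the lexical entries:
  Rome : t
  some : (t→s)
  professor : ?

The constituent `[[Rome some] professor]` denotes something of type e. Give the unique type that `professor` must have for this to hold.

(s→e)

[[Rome some] professor] must have type e. The sister [Rome some] has type s; that is not a function onto e, so professor must be the functor, of type (s→e).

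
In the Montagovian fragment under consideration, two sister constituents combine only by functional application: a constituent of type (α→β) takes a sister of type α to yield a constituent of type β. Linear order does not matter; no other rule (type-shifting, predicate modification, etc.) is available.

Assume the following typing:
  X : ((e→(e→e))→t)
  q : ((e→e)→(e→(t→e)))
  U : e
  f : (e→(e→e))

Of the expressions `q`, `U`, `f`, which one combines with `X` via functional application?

f

q : ((e→e)→(e→(t→e))) — neither side's domain matches the other.
U : e — neither side's domain matches the other.
f — combines: X : ((e→(e→e))→t) takes f : (e→(e→e)) as argument, giving t.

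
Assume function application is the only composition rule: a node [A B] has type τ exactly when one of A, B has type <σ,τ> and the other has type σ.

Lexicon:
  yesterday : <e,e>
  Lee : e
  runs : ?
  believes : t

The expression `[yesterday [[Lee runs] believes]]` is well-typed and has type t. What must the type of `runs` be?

<e,<t,<<e,e>,t>>>

[yesterday [[Lee runs] believes]] must have type t. The sister yesterday has type <e,e>; that is not a function onto t, so [[Lee runs] believes] must be the functor, of type <<e,e>,t>.
[[Lee runs] believes] must have type <<e,e>,t>. The sister believes has type t; that is not a function onto <<e,e>,t>, so [Lee runs] must be the functor, of type <t,<<e,e>,t>>.
[Lee runs] must have type <t,<<e,e>,t>>. The sister Lee has type e; that is not a function onto <t,<<e,e>,t>>, so runs must be the functor, of type <e,<t,<<e,e>,t>>>.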